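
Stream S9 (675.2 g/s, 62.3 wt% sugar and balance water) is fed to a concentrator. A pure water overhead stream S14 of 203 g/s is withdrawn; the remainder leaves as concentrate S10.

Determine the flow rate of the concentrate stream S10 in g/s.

Concentrate = 675.2 − 203 = 472.2 g/s.

472.2 g/s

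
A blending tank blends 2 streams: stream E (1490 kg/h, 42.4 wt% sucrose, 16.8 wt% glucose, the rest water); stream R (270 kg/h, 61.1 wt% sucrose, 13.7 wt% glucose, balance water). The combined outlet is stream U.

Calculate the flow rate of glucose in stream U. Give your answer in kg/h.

287.3 kg/h

glucose out = glucose in = 1490×0.168 + 270×0.137 = 287.31 kg/h.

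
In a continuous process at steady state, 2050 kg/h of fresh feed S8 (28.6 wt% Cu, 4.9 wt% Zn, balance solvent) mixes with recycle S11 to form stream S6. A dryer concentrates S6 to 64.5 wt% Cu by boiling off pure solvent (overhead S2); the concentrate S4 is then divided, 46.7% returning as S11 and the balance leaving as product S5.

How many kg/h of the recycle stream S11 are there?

796.4 kg/h

Overall Cu balance (none leaves overhead): Cu in fresh feed = Cu in product, i.e. 2050×0.286 = (1−0.467)·S4·0.645.
S4 = 586.3/(0.645×0.533) = 1705.4 kg/h.
Recycle S11 = 0.467×1705.4 = 796.43 kg/h.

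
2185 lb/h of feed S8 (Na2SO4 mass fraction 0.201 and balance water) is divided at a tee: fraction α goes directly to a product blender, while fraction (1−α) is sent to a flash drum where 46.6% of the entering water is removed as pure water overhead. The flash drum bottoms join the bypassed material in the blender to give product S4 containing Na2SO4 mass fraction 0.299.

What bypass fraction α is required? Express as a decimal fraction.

All 2185×0.201 = 439.19 lb/h of Na2SO4 reaches S4, so S4 = 439.19/0.299 = 1468.8 lb/h and vapour = 716.15 lb/h.
The evaporator receives (1−α)·2185 of feed at 0.799 water and removes 0.466 of that water:
0.466×0.799×(1−α)×2185 = 716.15
(1−α) = 716.15/813.55 = 0.8803;  α = 0.1197.

0.120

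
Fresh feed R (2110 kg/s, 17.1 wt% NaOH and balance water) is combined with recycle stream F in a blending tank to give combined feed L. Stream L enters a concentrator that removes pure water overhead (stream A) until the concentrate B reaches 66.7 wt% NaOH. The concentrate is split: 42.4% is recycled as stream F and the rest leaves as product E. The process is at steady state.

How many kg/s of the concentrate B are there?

939.1 kg/s

Overall NaOH balance (none leaves overhead): NaOH in fresh feed = NaOH in product, i.e. 2110×0.171 = (1−0.424)·B·0.667.
B = 360.81/(0.667×0.576) = 939.14 kg/s.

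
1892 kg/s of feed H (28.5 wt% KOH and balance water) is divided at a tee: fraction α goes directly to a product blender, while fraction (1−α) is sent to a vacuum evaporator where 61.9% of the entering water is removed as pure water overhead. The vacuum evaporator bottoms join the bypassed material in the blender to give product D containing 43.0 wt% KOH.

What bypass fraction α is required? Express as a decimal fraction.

All 1892×0.285 = 539.22 kg/s of KOH reaches D, so D = 539.22/0.430 = 1254 kg/s and vapour = 638 kg/s.
The evaporator receives (1−α)·1892 of feed at 0.715 water and removes 0.619 of that water:
0.619×0.715×(1−α)×1892 = 638
(1−α) = 638/837.37 = 0.7619;  α = 0.2381.

0.238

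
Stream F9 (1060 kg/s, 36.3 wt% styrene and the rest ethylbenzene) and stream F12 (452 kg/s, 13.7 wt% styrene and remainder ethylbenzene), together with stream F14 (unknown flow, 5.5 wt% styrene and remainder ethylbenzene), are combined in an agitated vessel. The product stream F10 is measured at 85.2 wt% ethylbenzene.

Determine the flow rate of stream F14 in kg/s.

2397 kg/s

Let F14 be the unknown flow. Total out = 1512 + F14.
ethylbenzene balance: 1065.3 + 0.945·F14 = 0.852·(1512 + F14)
(0.945 − 0.852)·F14 = 0.852×1512 − 1065.3 = 222.93
F14 = 222.93 / 0.093 = 2397.1 kg/s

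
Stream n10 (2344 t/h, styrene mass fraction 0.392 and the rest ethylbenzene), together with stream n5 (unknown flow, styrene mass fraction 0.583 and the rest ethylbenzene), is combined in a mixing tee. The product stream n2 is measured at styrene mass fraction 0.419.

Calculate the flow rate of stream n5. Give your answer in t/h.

Let n5 be the unknown flow. Total out = 2344 + n5.
styrene balance: 918.85 + 0.583·n5 = 0.419·(2344 + n5)
(0.583 − 0.419)·n5 = 0.419×2344 − 918.85 = 63.288
n5 = 63.288 / 0.164 = 385.9 t/h

385.9 t/h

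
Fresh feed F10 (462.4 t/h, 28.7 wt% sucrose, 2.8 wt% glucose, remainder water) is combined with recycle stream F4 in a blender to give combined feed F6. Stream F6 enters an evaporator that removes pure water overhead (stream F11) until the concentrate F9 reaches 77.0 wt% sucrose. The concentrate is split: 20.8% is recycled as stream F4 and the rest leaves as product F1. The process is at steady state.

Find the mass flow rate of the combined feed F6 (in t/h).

507.7 t/h

Overall sucrose balance (none leaves overhead): sucrose in fresh feed = sucrose in product, i.e. 462.4×0.287 = (1−0.208)·F9·0.770.
F9 = 132.71/(0.770×0.792) = 217.61 t/h.
Recycle F4 = 0.208×217.61 = 45.263 t/h.
Combined feed F6 = 462.4 + 45.263 = 507.66 t/h.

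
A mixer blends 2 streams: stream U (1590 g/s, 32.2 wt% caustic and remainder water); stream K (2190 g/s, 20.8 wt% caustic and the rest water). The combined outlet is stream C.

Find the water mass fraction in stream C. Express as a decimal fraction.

0.7440

Total flow out = 1590 + 2190 = 3780 g/s.
water in = 1590×0.678 + 2190×0.792 = 2812.5 g/s.
water mass fraction in C = 2812.5/3780 = 0.7440.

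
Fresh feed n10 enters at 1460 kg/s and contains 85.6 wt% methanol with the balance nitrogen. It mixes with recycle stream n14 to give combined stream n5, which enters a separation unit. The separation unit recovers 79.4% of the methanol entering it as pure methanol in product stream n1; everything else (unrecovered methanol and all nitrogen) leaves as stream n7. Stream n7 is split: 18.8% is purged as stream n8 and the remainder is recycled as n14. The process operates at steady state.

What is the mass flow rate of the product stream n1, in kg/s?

methanol in n5: m_A = 1460×0.856 + (1−0.188)·(1−0.794)·m_A, so m_A = 1249.8/0.8327 = 1500.8 kg/s.
Product n1 = 0.794×1500.8 = 1191.6 kg/s.

1192 kg/s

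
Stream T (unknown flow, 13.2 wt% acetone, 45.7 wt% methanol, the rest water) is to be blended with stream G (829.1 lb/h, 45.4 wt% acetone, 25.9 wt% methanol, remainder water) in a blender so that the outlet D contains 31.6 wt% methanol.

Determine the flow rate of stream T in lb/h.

335.2 lb/h

Let T be the unknown flow. Total out = 829.1 + T.
methanol balance: 214.74 + 0.457·T = 0.316·(829.1 + T)
(0.457 − 0.316)·T = 0.316×829.1 − 214.74 = 47.259
T = 47.259 / 0.141 = 335.17 lb/h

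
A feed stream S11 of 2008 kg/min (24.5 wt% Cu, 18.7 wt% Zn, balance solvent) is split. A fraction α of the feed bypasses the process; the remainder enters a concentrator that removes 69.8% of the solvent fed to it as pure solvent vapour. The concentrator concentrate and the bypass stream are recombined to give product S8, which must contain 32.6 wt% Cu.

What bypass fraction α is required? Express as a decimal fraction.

0.373

All 2008×0.245 = 491.96 kg/min of Cu reaches S8, so S8 = 491.96/0.326 = 1509.1 kg/min and vapour = 498.92 kg/min.
The evaporator receives (1−α)·2008 of feed at 0.568 solvent and removes 0.698 of that solvent:
0.698×0.568×(1−α)×2008 = 498.92
(1−α) = 498.92/796.1 = 0.6267;  α = 0.3733.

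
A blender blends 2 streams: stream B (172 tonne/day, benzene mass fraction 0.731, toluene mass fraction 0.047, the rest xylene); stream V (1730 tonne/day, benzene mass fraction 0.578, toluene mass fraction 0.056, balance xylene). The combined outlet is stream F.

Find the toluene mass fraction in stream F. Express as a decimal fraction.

Total flow out = 172 + 1730 = 1902 tonne/day.
toluene in = 172×0.047 + 1730×0.056 = 104.96 tonne/day.
toluene mass fraction in F = 104.96/1902 = 0.055.

0.055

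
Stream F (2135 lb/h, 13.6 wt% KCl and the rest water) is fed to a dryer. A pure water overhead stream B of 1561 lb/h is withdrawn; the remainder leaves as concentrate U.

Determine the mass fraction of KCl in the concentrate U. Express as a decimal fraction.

0.506

KCl is not removed: 2135×0.136 = 290.36 lb/h of KCl enters U.
Concentrate = 2135 − 1561 = 574 lb/h.
Mass fraction = 290.36/574 = 0.506.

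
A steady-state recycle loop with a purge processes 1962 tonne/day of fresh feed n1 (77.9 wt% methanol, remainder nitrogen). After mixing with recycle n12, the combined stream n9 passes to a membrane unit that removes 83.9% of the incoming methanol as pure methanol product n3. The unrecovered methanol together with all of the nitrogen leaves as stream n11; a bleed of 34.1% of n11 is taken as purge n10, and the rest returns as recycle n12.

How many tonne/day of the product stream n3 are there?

1435 tonne/day

methanol in n9: m_A = 1962×0.779 + (1−0.341)·(1−0.839)·m_A, so m_A = 1528.4/0.8939 = 1709.8 tonne/day.
Product n3 = 0.839×1709.8 = 1434.5 tonne/day.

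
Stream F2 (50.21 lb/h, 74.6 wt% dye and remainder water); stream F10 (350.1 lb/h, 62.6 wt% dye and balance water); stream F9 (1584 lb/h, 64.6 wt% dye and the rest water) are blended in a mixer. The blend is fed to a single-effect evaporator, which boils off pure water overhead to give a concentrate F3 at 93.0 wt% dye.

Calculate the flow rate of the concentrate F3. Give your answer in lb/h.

dye entering = 50.21×0.746 + 350.1×0.626 + 1584×0.646 = 1279.9 lb/h.
All dye reports to F3, so F3 = 1279.9/0.930 = 1376.2 lb/h.

1376 lb/h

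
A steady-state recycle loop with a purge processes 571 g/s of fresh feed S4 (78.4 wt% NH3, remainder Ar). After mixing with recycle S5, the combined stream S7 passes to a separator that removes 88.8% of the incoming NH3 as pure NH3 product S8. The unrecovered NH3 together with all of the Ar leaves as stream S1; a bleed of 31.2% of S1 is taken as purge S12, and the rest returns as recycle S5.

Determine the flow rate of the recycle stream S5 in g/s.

Ar enters only via S4 and leaves only via the purge: 571×0.216 = 0.312×(Ar in S1), and the separator passes all Ar, so Ar in S7 = Ar in S1 = 395.31 g/s.
NH3 in S7: m_A = 571×0.784 + (1−0.312)·(1−0.888)·m_A, so m_A = 447.66/0.9229 = 485.04 g/s.
S1 = (1−0.888)×485.04 + 395.31 = 449.63 g/s.
Recycle S5 = (1−0.312)×449.63 = 309.35 g/s.

309.3 g/s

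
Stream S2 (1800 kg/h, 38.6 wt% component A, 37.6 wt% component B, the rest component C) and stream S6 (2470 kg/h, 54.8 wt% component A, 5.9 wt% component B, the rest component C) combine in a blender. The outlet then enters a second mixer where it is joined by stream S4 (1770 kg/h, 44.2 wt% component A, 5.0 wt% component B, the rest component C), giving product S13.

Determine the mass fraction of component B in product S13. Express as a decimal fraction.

0.151

Overall, product flow = 6040 kg/h.
component B in = 1800×0.376 + 2470×0.059 + 1770×0.050 = 911.03 kg/h.
component B fraction in S13 = 0.151.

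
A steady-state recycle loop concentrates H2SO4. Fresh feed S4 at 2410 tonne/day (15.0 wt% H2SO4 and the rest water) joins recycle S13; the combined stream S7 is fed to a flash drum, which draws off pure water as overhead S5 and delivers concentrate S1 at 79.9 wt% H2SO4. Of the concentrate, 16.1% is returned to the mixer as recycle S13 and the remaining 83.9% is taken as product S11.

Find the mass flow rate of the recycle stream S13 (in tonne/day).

Overall H2SO4 balance (none leaves overhead): H2SO4 in fresh feed = H2SO4 in product, i.e. 2410×0.150 = (1−0.161)·S1·0.799.
S1 = 361.5/(0.799×0.839) = 539.26 tonne/day.
Recycle S13 = 0.161×539.26 = 86.821 tonne/day.

86.82 tonne/day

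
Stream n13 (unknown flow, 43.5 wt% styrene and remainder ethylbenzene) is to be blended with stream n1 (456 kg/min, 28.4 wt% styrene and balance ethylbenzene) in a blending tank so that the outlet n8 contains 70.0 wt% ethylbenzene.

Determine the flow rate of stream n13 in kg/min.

54.04 kg/min

Let n13 be the unknown flow. Total out = 456 + n13.
ethylbenzene balance: 326.5 + 0.565·n13 = 0.700·(456 + n13)
(0.565 − 0.700)·n13 = 0.700×456 − 326.5 = -7.296
n13 = -7.296 / -0.135 = 54.044 kg/min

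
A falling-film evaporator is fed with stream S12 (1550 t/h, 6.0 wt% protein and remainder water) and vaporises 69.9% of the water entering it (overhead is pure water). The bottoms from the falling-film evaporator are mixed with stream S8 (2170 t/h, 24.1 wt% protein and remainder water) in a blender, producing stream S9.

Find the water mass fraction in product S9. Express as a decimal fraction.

0.772

Vapour removed = 0.699×0.940×1550 = 1018.4 t/h; concentrate = 531.56 t/h.
water reaching the mixer = 438.56 (from concentrate) + 2170×0.759 = 2085.6 t/h.
Product flow = 531.56 + 2170 = 2701.6 t/h; water fraction = 0.772.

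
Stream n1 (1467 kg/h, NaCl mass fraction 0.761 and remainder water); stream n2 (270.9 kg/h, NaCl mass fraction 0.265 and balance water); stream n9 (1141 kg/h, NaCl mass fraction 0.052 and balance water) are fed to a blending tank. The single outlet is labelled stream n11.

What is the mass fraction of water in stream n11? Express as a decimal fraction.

0.567

Total flow out = 1467 + 270.9 + 1141 = 2878.9 kg/h.
water in = 1467×0.239 + 270.9×0.735 + 1141×0.948 = 1631.4 kg/h.
water mass fraction in n11 = 1631.4/2878.9 = 0.567.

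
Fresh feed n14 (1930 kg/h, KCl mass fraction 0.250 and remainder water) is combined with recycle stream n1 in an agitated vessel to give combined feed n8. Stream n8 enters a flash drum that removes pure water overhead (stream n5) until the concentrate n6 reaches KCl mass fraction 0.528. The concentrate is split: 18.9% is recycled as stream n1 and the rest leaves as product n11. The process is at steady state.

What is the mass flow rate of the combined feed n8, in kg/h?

2143 kg/h

Overall KCl balance (none leaves overhead): KCl in fresh feed = KCl in product, i.e. 1930×0.250 = (1−0.189)·n6·0.528.
n6 = 482.5/(0.528×0.811) = 1126.8 kg/h.
Recycle n1 = 0.189×1126.8 = 212.96 kg/h.
Combined feed n8 = 1930 + 212.96 = 2143 kg/h.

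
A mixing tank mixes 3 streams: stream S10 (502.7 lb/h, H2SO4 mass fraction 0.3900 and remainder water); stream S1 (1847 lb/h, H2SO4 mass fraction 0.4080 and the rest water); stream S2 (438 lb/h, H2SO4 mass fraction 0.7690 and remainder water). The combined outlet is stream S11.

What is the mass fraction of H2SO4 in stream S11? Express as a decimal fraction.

Total flow out = 502.7 + 1847 + 438 = 2787.7 lb/h.
H2SO4 in = 502.7×0.390 + 1847×0.408 + 438×0.769 = 1286.5 lb/h.
H2SO4 mass fraction in S11 = 1286.5/2787.7 = 0.4615.

0.4615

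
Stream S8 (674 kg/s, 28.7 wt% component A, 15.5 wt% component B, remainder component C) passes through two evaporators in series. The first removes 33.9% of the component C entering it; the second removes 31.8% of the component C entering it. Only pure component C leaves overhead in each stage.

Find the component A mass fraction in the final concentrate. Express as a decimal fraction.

component C in feed = 674×0.558 = 376.09 kg/s.
After stage 1: component C left = (1−0.339)×376.09 = 248.6; stream total = 546.5 kg/s.
After stage 2: component C left = (1−0.318)×248.6 = 169.54; final concentrate = 467.45 kg/s.
component A fraction = 193.44/467.45 = 0.4138.

0.4138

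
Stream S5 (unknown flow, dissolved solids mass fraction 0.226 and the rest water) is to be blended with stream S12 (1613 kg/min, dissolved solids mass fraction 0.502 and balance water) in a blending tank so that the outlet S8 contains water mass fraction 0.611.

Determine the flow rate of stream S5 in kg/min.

1118 kg/min

Let S5 be the unknown flow. Total out = 1613 + S5.
water balance: 803.27 + 0.774·S5 = 0.611·(1613 + S5)
(0.774 − 0.611)·S5 = 0.611×1613 − 803.27 = 182.27
S5 = 182.27 / 0.163 = 1118.2 kg/min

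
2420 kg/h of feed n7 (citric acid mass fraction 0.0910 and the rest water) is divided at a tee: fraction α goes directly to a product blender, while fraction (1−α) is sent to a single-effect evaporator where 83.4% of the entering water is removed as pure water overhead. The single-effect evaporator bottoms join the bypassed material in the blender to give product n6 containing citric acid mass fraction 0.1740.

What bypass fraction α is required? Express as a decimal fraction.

0.371

All 2420×0.091 = 220.22 kg/h of citric acid reaches n6, so n6 = 220.22/0.174 = 1265.6 kg/h and vapour = 1154.4 kg/h.
The evaporator receives (1−α)·2420 of feed at 0.909 water and removes 0.834 of that water:
0.834×0.909×(1−α)×2420 = 1154.4
(1−α) = 1154.4/1834.6 = 0.6292;  α = 0.3708.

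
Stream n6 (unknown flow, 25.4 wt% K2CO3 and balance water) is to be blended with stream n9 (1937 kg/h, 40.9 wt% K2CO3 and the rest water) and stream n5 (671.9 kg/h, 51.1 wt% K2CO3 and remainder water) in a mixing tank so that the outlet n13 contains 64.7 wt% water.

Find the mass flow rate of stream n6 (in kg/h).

2168 kg/h

Let n6 be the unknown flow. Total out = 2608.9 + n6.
water balance: 1473.3 + 0.746·n6 = 0.647·(2608.9 + n6)
(0.746 − 0.647)·n6 = 0.647×2608.9 − 1473.3 = 214.63
n6 = 214.63 / 0.099 = 2168 kg/h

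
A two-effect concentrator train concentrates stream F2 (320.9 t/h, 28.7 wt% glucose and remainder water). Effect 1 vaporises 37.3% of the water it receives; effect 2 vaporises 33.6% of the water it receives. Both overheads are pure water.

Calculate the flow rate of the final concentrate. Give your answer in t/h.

water in feed = 320.9×0.713 = 228.8 t/h.
After stage 1: water left = (1−0.373)×228.8 = 143.46; stream total = 235.56 t/h.
After stage 2: water left = (1−0.336)×143.46 = 95.257; final concentrate = 187.35 t/h.

187.4 t/h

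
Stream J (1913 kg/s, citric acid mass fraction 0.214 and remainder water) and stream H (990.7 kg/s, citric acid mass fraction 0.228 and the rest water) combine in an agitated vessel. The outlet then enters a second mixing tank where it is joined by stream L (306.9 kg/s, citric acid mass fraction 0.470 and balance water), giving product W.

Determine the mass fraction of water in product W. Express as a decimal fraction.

0.757

Overall, product flow = 3210.6 kg/s.
water in = 1913×0.786 + 990.7×0.772 + 306.9×0.530 = 2431.1 kg/s.
water fraction in W = 0.757.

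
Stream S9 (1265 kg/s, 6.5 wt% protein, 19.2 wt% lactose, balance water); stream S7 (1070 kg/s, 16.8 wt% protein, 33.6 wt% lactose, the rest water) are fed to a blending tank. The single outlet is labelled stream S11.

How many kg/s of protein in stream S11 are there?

262 kg/s

protein out = protein in = 1265×0.065 + 1070×0.168 = 261.99 kg/s.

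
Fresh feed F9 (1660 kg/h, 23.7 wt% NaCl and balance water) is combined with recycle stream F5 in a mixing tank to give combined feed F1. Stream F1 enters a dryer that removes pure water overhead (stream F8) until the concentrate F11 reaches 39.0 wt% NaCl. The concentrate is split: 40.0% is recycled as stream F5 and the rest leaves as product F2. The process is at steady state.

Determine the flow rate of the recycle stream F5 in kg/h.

672.5 kg/h

Overall NaCl balance (none leaves overhead): NaCl in fresh feed = NaCl in product, i.e. 1660×0.237 = (1−0.400)·F11·0.390.
F11 = 393.42/(0.390×0.600) = 1681.3 kg/h.
Recycle F5 = 0.400×1681.3 = 672.51 kg/h.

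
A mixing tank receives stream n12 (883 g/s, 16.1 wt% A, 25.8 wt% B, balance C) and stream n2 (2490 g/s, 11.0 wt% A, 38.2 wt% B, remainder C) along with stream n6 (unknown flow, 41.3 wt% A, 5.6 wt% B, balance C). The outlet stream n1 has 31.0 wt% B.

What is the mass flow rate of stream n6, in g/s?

Let n6 be the unknown flow. Total out = 3373 + n6.
B balance: 1179 + 0.056·n6 = 0.310·(3373 + n6)
(0.056 − 0.310)·n6 = 0.310×3373 − 1179 = -133.36
n6 = -133.36 / -0.254 = 525.06 g/s

525.1 g/s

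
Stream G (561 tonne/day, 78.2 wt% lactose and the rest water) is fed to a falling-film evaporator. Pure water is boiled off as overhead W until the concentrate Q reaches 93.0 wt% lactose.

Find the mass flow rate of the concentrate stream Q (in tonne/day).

471.7 tonne/day

lactose is conserved: 561×0.782 = 438.7 tonne/day all reports to the concentrate.
Concentrate = 438.7/(target fraction) = 471.72 tonne/day.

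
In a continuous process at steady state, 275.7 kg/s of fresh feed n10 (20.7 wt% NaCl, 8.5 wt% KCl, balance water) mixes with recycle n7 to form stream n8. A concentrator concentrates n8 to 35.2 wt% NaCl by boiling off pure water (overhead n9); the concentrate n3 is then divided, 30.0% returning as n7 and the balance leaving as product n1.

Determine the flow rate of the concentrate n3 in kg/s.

231.6 kg/s

Overall NaCl balance (none leaves overhead): NaCl in fresh feed = NaCl in product, i.e. 275.7×0.207 = (1−0.300)·n3·0.352.
n3 = 57.07/(0.352×0.700) = 231.61 kg/s.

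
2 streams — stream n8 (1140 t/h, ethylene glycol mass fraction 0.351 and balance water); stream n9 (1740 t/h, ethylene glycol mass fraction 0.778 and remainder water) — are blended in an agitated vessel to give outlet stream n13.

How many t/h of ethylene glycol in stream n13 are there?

ethylene glycol out = ethylene glycol in = 1140×0.351 + 1740×0.778 = 1753.9 t/h.

1754 t/h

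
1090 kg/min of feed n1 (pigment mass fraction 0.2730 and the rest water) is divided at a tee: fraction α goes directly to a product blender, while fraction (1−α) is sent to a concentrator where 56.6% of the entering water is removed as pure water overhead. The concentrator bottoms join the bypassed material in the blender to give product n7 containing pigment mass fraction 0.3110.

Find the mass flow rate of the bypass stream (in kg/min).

All 1090×0.273 = 297.57 kg/min of pigment reaches n7, so n7 = 297.57/0.311 = 956.82 kg/min and vapour = 133.18 kg/min.
The evaporator receives (1−α)·1090 of feed at 0.727 water and removes 0.566 of that water:
0.566×0.727×(1−α)×1090 = 133.18
(1−α) = 133.18/448.52 = 0.2969;  α = 0.7031.
Bypass flow = 0.7031×1090 = 766.33 kg/min.

766.3 kg/min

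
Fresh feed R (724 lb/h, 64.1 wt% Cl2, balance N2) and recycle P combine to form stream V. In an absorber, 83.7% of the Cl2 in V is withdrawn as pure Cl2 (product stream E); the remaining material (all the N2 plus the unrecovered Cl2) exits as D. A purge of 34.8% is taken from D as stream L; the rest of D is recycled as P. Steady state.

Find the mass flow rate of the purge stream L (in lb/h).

N2 enters only via R and leaves only via the purge: 724×0.359 = 0.348×(N2 in D), and the absorber passes all N2, so N2 in V = N2 in D = 746.89 lb/h.
Cl2 in V: m_A = 724×0.641 + (1−0.348)·(1−0.837)·m_A, so m_A = 464.08/0.8937 = 519.27 lb/h.
D = (1−0.837)×519.27 + 746.89 = 831.53 lb/h.
Purge L = 0.348×831.53 = 289.37 lb/h.

289.4 lb/h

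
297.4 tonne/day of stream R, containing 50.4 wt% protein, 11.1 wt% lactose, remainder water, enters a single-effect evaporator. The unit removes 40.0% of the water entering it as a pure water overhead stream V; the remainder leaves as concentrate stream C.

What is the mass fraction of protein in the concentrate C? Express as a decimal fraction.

protein is not removed: 297.4×0.504 = 149.89 tonne/day of protein enters C.
water entering = 297.4×0.385 = 114.5 tonne/day; overhead removed = 0.400×114.5 = 45.8 tonne/day.
Concentrate = 297.4 − 45.8 = 251.6 tonne/day.
Mass fraction = 149.89/251.6 = 0.5957.

0.5957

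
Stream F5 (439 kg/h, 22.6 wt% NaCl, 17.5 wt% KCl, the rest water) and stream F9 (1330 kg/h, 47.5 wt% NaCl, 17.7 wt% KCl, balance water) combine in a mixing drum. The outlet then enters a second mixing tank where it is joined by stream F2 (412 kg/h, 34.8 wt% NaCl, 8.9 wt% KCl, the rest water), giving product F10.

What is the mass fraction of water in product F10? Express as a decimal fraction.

0.4391

Overall, product flow = 2181 kg/h.
water in = 439×0.599 + 1330×0.348 + 412×0.563 = 957.76 kg/h.
water fraction in F10 = 0.4391.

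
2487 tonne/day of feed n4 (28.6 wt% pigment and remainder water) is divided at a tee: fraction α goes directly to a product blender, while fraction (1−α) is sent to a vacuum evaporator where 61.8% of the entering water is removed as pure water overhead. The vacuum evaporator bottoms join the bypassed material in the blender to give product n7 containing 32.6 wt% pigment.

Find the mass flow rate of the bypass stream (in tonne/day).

1795 tonne/day

All 2487×0.286 = 711.28 tonne/day of pigment reaches n7, so n7 = 711.28/0.326 = 2181.8 tonne/day and vapour = 305.15 tonne/day.
The evaporator receives (1−α)·2487 of feed at 0.714 water and removes 0.618 of that water:
0.618×0.714×(1−α)×2487 = 305.15
(1−α) = 305.15/1097.4 = 0.2781;  α = 0.7219.
Bypass flow = 0.7219×2487 = 1795.4 tonne/day.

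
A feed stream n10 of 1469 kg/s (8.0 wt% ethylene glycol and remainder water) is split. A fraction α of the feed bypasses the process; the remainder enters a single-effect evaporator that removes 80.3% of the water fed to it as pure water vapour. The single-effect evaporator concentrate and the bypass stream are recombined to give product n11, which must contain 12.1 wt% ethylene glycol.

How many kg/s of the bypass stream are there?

795.2 kg/s

All 1469×0.080 = 117.52 kg/s of ethylene glycol reaches n11, so n11 = 117.52/0.121 = 971.24 kg/s and vapour = 497.76 kg/s.
The evaporator receives (1−α)·1469 of feed at 0.920 water and removes 0.803 of that water:
0.803×0.920×(1−α)×1469 = 497.76
(1−α) = 497.76/1085.2 = 0.4587;  α = 0.5413.
Bypass flow = 0.5413×1469 = 795.22 kg/s.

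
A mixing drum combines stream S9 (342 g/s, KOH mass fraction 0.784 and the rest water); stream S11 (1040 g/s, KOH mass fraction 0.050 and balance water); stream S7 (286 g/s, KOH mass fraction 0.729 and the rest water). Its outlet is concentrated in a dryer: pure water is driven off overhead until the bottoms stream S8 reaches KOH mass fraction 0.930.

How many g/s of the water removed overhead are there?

1100 g/s

KOH entering = 342×0.784 + 1040×0.050 + 286×0.729 = 528.62 g/s.
All KOH reports to S8, so S8 = 528.62/0.930 = 568.41 g/s.
Total feed = 1668 g/s; overhead = 1668 − 568.41 = 1099.6 g/s.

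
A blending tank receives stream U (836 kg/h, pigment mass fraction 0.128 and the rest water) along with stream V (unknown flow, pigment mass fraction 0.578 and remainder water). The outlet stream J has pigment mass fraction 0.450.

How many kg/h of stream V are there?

2103 kg/h

Let V be the unknown flow. Total out = 836 + V.
pigment balance: 107.01 + 0.578·V = 0.450·(836 + V)
(0.578 − 0.450)·V = 0.450×836 − 107.01 = 269.19
V = 269.19 / 0.128 = 2103.1 kg/h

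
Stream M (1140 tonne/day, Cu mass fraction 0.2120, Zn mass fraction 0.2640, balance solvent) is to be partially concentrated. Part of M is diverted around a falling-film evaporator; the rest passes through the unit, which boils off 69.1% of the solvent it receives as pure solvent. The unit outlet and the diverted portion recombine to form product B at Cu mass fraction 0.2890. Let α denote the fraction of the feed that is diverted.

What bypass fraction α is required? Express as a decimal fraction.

0.264

All 1140×0.212 = 241.68 tonne/day of Cu reaches B, so B = 241.68/0.289 = 836.26 tonne/day and vapour = 303.74 tonne/day.
The evaporator receives (1−α)·1140 of feed at 0.524 solvent and removes 0.691 of that solvent:
0.691×0.524×(1−α)×1140 = 303.74
(1−α) = 303.74/412.78 = 0.7358;  α = 0.2642.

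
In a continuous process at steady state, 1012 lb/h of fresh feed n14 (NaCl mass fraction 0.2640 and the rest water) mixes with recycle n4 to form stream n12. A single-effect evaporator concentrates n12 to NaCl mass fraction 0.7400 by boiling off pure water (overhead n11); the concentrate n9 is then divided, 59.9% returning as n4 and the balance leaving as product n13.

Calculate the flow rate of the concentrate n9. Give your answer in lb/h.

Overall NaCl balance (none leaves overhead): NaCl in fresh feed = NaCl in product, i.e. 1012×0.264 = (1−0.599)·n9·0.740.
n9 = 267.17/(0.740×0.401) = 900.34 lb/h.

900.3 lb/h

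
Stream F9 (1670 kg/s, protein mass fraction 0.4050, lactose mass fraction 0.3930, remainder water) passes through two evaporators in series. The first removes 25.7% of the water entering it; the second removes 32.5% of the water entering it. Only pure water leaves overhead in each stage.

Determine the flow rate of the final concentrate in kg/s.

1502 kg/s

water in feed = 1670×0.202 = 337.34 kg/s.
After stage 1: water left = (1−0.257)×337.34 = 250.64; stream total = 1583.3 kg/s.
After stage 2: water left = (1−0.325)×250.64 = 169.18; final concentrate = 1501.8 kg/s.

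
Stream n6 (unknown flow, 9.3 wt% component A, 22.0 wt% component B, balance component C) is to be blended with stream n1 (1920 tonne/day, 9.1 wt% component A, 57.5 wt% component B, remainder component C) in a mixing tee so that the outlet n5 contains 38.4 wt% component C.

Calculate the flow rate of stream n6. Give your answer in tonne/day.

Let n6 be the unknown flow. Total out = 1920 + n6.
component C balance: 641.28 + 0.687·n6 = 0.384·(1920 + n6)
(0.687 − 0.384)·n6 = 0.384×1920 − 641.28 = 96
n6 = 96 / 0.303 = 316.83 tonne/day

316.8 tonne/day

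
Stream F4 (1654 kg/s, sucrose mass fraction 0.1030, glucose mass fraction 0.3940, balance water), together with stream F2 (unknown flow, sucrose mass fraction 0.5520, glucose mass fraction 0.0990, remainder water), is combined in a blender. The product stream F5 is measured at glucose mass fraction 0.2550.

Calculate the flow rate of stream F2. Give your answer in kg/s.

1474 kg/s

Let F2 be the unknown flow. Total out = 1654 + F2.
glucose balance: 651.68 + 0.099·F2 = 0.255·(1654 + F2)
(0.099 − 0.255)·F2 = 0.255×1654 − 651.68 = -229.91
F2 = -229.91 / -0.156 = 1473.8 kg/s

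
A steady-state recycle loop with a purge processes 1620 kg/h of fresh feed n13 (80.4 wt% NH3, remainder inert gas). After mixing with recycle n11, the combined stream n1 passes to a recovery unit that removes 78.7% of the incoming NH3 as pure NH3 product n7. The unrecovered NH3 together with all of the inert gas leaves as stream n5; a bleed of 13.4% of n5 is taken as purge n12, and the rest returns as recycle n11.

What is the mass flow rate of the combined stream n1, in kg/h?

inert gas enters only via n13 and leaves only via the purge: 1620×0.196 = 0.134×(inert gas in n5), and the recovery unit passes all inert gas, so inert gas in n1 = inert gas in n5 = 2369.6 kg/h.
NH3 in n1: m_A = 1620×0.804 + (1−0.134)·(1−0.787)·m_A, so m_A = 1302.5/0.8155 = 1597.1 kg/h.
n1 = 1597.1 + 2369.6 = 3966.6 kg/h.

3967 kg/h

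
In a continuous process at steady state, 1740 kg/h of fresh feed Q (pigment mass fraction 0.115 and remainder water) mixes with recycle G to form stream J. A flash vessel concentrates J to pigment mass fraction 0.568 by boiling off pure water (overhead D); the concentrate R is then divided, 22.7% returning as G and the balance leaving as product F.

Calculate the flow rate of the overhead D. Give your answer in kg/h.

1388 kg/h

Overall pigment balance (none leaves overhead): pigment in fresh feed = pigment in product, i.e. 1740×0.115 = (1−0.227)·R·0.568.
R = 200.1/(0.568×0.773) = 455.74 kg/h.
Recycle G = 0.227×455.74 = 103.45 kg/h.
Combined feed J = 1740 + 103.45 = 1843.5 kg/h.
Overhead D = J − R = 1843.5 − 455.74 = 1387.7 kg/h.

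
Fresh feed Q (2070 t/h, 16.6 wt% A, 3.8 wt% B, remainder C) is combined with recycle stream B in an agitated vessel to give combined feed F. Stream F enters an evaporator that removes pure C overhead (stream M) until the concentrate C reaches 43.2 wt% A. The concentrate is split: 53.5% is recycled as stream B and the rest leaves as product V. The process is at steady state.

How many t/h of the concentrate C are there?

Overall A balance (none leaves overhead): A in fresh feed = A in product, i.e. 2070×0.166 = (1−0.535)·C·0.432.
C = 343.62/(0.432×0.465) = 1710.6 t/h.

1711 t/h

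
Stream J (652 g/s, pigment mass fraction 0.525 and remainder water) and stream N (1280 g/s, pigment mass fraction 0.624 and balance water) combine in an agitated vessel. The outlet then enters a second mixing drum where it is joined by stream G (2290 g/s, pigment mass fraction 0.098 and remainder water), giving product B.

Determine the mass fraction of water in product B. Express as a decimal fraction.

Overall, product flow = 4222 g/s.
water in = 652×0.475 + 1280×0.376 + 2290×0.902 = 2856.6 g/s.
water fraction in B = 0.677.

0.677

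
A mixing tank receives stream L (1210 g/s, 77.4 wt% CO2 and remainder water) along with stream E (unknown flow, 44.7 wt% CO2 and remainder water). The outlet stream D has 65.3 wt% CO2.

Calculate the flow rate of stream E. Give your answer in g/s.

Let E be the unknown flow. Total out = 1210 + E.
CO2 balance: 936.54 + 0.447·E = 0.653·(1210 + E)
(0.447 − 0.653)·E = 0.653×1210 − 936.54 = -146.41
E = -146.41 / -0.206 = 710.73 g/s

710.7 g/s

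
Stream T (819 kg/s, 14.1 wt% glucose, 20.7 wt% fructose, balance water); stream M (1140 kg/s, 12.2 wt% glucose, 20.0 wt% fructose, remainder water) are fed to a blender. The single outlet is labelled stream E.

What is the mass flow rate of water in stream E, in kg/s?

1307 kg/s

water out = water in = 819×0.652 + 1140×0.678 = 1306.9 kg/s.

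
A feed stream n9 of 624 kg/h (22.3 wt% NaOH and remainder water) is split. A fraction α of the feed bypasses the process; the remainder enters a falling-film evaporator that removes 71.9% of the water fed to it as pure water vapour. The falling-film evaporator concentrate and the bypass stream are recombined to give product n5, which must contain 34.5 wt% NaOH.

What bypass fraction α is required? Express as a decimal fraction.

0.367

All 624×0.223 = 139.15 kg/h of NaOH reaches n5, so n5 = 139.15/0.345 = 403.34 kg/h and vapour = 220.66 kg/h.
The evaporator receives (1−α)·624 of feed at 0.777 water and removes 0.719 of that water:
0.719×0.777×(1−α)×624 = 220.66
(1−α) = 220.66/348.61 = 0.6330;  α = 0.3670.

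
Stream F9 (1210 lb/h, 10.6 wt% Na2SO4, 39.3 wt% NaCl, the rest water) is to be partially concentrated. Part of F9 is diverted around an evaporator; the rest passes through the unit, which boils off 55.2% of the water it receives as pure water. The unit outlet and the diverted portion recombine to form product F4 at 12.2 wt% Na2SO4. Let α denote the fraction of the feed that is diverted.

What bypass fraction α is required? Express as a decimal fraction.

0.526

All 1210×0.106 = 128.26 lb/h of Na2SO4 reaches F4, so F4 = 128.26/0.122 = 1051.3 lb/h and vapour = 158.69 lb/h.
The evaporator receives (1−α)·1210 of feed at 0.501 water and removes 0.552 of that water:
0.552×0.501×(1−α)×1210 = 158.69
(1−α) = 158.69/334.63 = 0.4742;  α = 0.5258.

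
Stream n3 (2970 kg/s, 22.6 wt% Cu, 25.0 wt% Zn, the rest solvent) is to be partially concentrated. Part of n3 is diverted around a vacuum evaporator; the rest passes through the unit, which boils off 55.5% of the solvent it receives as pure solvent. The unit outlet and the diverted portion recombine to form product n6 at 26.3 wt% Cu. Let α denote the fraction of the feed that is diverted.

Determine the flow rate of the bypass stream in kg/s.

All 2970×0.226 = 671.22 kg/s of Cu reaches n6, so n6 = 671.22/0.263 = 2552.2 kg/s and vapour = 417.83 kg/s.
The evaporator receives (1−α)·2970 of feed at 0.524 solvent and removes 0.555 of that solvent:
0.555×0.524×(1−α)×2970 = 417.83
(1−α) = 417.83/863.74 = 0.4838;  α = 0.5162.
Bypass flow = 0.5162×2970 = 1533.3 kg/s.

1533 kg/s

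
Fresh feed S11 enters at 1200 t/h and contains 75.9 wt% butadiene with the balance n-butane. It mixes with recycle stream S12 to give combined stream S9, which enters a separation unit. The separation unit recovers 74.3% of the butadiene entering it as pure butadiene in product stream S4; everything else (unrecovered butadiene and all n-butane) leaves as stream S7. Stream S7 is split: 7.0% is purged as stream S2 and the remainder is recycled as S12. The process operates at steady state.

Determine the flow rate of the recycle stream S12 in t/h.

n-butane enters only via S11 and leaves only via the purge: 1200×0.241 = 0.070×(n-butane in S7), and the separation unit passes all n-butane, so n-butane in S9 = n-butane in S7 = 4131.4 t/h.
butadiene in S9: m_A = 1200×0.759 + (1−0.070)·(1−0.743)·m_A, so m_A = 910.8/0.7610 = 1196.9 t/h.
S7 = (1−0.743)×1196.9 + 4131.4 = 4439 t/h.
Recycle S12 = (1−0.070)×4439 = 4128.3 t/h.

4128 t/h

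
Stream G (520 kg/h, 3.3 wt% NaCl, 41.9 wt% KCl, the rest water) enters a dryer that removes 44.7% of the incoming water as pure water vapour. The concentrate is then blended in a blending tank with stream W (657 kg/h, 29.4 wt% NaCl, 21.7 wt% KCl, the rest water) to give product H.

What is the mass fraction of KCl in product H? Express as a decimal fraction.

Vapour removed = 0.447×0.548×520 = 127.38 kg/h; concentrate = 392.62 kg/h.
KCl reaching the mixer = 217.88 (from concentrate) + 657×0.217 = 360.45 kg/h.
Product flow = 392.62 + 657 = 1049.6 kg/h; KCl fraction = 0.343.

0.343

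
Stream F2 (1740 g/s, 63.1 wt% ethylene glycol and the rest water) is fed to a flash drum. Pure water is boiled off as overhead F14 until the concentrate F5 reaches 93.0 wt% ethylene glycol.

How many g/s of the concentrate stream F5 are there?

1181 g/s

ethylene glycol is conserved: 1740×0.631 = 1097.9 g/s all reports to the concentrate.
Concentrate = 1097.9/(target fraction) = 1180.6 g/s.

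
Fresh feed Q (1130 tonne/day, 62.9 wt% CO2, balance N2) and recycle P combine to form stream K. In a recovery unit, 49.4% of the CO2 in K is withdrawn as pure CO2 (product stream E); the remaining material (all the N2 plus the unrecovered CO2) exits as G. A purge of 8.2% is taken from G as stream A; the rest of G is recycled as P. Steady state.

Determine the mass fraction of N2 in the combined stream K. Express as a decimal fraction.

0.794

N2 enters only via Q and leaves only via the purge: 1130×0.371 = 0.082×(N2 in G), and the recovery unit passes all N2, so N2 in K = N2 in G = 5112.6 tonne/day.
CO2 in K: m_A = 1130×0.629 + (1−0.082)·(1−0.494)·m_A, so m_A = 710.77/0.5355 = 1327.3 tonne/day.
K = 1327.3 + 5112.6 = 6439.9 tonne/day.
N2 fraction in K = 5112.6/6439.9 = 0.794.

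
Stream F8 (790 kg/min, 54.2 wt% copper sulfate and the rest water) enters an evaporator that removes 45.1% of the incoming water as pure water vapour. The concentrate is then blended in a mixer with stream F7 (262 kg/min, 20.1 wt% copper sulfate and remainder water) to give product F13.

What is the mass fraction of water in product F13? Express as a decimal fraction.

Vapour removed = 0.451×0.458×790 = 163.18 kg/min; concentrate = 626.82 kg/min.
water reaching the mixer = 198.64 (from concentrate) + 262×0.799 = 407.98 kg/min.
Product flow = 626.82 + 262 = 888.82 kg/min; water fraction = 0.459.

0.459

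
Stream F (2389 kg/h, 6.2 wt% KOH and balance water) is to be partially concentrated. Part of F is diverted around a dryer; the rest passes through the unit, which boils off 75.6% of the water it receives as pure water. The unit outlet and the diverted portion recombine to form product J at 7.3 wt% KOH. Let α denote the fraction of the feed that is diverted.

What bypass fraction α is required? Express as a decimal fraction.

0.788

All 2389×0.062 = 148.12 kg/h of KOH reaches J, so J = 148.12/0.073 = 2029 kg/h and vapour = 359.99 kg/h.
The evaporator receives (1−α)·2389 of feed at 0.938 water and removes 0.756 of that water:
0.756×0.938×(1−α)×2389 = 359.99
(1−α) = 359.99/1694.1 = 0.2125;  α = 0.7875.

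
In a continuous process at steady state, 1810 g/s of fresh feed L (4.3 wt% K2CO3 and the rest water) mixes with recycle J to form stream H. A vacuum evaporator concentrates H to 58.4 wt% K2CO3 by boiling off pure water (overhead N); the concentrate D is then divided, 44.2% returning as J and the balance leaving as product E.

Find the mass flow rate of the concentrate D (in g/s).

238.8 g/s

Overall K2CO3 balance (none leaves overhead): K2CO3 in fresh feed = K2CO3 in product, i.e. 1810×0.043 = (1−0.442)·D·0.584.
D = 77.83/(0.584×0.558) = 238.84 g/s.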